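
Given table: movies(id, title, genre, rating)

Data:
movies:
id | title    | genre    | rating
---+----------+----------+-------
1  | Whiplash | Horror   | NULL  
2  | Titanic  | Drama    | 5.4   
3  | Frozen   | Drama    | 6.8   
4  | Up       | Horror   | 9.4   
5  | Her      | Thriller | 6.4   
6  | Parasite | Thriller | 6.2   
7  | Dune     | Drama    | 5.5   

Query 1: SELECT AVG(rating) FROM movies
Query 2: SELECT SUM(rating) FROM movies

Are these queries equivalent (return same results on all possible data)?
No, not equivalent

Query 1 returns: [(6.616666666666667,)]
Query 2 returns: [(39.7,)]

Reason: AVG vs SUM give different aggregate values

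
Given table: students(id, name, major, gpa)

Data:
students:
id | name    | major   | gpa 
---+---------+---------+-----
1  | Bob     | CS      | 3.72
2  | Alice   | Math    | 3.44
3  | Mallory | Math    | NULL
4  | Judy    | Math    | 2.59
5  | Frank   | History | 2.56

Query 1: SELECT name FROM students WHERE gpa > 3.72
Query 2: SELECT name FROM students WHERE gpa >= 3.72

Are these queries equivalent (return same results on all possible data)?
No, not equivalent

Query 1 returns: []
Query 2 returns: [('Bob',)]

Reason: > vs >= gives different results when gpa = 3.72 exists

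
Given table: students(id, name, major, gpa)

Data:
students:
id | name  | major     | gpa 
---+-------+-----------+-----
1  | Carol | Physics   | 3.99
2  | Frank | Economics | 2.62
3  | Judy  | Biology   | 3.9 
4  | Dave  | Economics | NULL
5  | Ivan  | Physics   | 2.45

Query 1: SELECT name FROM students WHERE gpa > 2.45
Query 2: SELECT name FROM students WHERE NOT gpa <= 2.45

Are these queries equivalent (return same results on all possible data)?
Yes, equivalent

Both queries return: [('Carol',), ('Frank',), ('Judy',)]

Reason: Both filter gpa > 2.45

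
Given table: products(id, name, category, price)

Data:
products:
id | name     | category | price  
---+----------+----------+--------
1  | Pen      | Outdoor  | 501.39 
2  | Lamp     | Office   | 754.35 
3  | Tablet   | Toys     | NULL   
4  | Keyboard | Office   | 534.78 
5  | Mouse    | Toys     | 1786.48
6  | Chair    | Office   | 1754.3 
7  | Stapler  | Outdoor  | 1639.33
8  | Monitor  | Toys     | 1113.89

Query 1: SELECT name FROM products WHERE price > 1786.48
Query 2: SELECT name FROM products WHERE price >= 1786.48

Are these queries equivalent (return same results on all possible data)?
No, not equivalent

Query 1 returns: []
Query 2 returns: [('Mouse',)]

Reason: > vs >= gives different results when price = 1786.48 exists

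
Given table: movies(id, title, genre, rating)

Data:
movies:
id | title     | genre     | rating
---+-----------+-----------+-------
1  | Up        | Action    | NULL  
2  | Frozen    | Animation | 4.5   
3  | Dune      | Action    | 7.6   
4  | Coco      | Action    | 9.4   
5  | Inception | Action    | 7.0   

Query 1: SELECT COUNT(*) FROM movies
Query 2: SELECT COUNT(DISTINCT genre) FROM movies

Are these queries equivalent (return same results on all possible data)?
No, not equivalent

Query 1 returns: [(5,)]
Query 2 returns: [(2,)]

Reason: COUNT(*) counts rows, COUNT(DISTINCT genre) counts unique genres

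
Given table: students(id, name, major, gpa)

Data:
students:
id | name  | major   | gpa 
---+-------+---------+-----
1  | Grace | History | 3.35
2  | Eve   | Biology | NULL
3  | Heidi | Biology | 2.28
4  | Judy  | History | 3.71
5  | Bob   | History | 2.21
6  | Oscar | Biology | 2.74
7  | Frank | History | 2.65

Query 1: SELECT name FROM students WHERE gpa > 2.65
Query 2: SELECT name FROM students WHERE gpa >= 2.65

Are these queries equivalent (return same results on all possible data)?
No, not equivalent

Query 1 returns: [('Grace',), ('Judy',), ('Oscar',)]
Query 2 returns: [('Grace',), ('Judy',), ('Oscar',), ('Frank',)]

Reason: > vs >= gives different results when gpa = 2.65 exists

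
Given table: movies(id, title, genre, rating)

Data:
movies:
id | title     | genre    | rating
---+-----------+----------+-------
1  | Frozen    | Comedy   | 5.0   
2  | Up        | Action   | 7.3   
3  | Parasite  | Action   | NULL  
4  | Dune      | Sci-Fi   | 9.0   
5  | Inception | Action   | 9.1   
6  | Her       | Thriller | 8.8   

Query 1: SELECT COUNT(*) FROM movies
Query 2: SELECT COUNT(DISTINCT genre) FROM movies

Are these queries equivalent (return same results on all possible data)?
No, not equivalent

Query 1 returns: [(6,)]
Query 2 returns: [(4,)]

Reason: COUNT(*) counts rows, COUNT(DISTINCT genre) counts unique genres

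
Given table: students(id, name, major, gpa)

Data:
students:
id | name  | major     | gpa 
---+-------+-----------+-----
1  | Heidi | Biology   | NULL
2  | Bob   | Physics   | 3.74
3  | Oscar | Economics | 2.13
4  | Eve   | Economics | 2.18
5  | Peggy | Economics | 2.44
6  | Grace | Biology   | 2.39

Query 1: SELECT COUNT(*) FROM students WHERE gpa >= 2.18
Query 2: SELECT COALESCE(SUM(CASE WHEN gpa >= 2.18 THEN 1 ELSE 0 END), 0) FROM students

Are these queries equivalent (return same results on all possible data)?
Yes, equivalent

Both queries return: [(4,)]

Reason: COUNT with WHERE vs conditional SUM (COALESCE handles empty-table NULL)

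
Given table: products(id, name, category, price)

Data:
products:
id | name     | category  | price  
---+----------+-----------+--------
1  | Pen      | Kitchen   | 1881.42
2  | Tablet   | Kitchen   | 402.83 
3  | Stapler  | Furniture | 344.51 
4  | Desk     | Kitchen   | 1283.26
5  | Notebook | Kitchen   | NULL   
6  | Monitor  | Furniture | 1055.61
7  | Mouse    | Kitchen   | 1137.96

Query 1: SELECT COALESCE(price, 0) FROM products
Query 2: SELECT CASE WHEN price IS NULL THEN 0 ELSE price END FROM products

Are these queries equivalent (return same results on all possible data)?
Yes, equivalent

Both queries return: [(0,), (344.51,), (402.83,), (1055.61,), (1137.96,), (1283.26,), (1881.42,)]

Reason: COALESCE vs CASE for NULL handling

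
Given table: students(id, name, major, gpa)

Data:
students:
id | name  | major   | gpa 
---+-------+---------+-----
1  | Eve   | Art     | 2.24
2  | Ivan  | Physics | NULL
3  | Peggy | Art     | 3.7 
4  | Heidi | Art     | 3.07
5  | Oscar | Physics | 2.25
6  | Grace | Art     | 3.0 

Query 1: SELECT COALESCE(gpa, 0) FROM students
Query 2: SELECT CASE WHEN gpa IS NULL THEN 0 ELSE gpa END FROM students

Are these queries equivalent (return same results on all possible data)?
Yes, equivalent

Both queries return: [(0,), (2.24,), (2.25,), (3.0,), (3.07,), (3.7,)]

Reason: COALESCE vs CASE for NULL handling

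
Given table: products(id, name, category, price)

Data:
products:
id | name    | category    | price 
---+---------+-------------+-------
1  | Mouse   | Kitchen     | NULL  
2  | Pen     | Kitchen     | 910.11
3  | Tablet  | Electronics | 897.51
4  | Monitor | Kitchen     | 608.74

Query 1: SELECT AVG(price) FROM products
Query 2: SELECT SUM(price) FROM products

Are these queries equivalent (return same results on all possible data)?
No, not equivalent

Query 1 returns: [(805.4533333333334,)]
Query 2 returns: [(2416.36,)]

Reason: AVG vs SUM give different aggregate values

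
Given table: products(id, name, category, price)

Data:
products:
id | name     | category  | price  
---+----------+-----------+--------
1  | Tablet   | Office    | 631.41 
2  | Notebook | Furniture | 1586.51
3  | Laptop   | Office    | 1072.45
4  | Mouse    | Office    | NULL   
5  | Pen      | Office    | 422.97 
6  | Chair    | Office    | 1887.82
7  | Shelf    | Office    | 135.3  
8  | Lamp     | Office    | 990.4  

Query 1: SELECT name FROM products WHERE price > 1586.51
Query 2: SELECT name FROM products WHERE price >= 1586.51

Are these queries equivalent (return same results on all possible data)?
No, not equivalent

Query 1 returns: [('Chair',)]
Query 2 returns: [('Notebook',), ('Chair',)]

Reason: > vs >= gives different results when price = 1586.51 exists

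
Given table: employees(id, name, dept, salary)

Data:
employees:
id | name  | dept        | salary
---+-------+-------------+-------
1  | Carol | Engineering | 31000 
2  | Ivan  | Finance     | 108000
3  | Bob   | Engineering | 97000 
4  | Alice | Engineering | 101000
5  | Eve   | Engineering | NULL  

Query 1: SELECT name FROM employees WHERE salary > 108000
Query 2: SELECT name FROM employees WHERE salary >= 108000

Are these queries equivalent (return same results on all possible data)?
No, not equivalent

Query 1 returns: []
Query 2 returns: [('Ivan',)]

Reason: > vs >= gives different results when salary = 108000 exists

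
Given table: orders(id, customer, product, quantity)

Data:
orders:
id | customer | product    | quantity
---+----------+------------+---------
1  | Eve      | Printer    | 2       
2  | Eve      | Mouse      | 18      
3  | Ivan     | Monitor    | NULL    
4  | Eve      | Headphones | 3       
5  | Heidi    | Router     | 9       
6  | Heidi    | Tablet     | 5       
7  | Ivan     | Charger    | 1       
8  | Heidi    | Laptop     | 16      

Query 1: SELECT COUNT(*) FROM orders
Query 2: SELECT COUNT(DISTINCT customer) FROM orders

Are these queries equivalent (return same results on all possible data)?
No, not equivalent

Query 1 returns: [(8,)]
Query 2 returns: [(3,)]

Reason: COUNT(*) counts rows, COUNT(DISTINCT customer) counts unique customers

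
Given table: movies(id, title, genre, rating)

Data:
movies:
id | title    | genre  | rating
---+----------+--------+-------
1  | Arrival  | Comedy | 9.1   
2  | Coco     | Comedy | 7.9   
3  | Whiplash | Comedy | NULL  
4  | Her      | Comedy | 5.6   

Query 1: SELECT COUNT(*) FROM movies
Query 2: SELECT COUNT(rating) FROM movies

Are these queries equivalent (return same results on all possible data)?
No, not equivalent

Query 1 returns: [(4,)]
Query 2 returns: [(3,)]

Reason: COUNT(*) includes NULLs, COUNT(column) excludes them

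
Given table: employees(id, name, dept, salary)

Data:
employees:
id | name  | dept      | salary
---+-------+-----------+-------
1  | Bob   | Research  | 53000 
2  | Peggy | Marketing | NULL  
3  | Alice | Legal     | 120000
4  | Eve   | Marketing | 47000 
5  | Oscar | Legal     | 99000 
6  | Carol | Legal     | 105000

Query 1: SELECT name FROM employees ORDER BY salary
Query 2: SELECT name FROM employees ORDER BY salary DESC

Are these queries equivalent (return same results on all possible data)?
No, not equivalent

Query 1 returns: [('Peggy',), ('Eve',), ('Bob',), ('Oscar',), ('Carol',), ('Alice',)]
Query 2 returns: [('Alice',), ('Carol',), ('Oscar',), ('Bob',), ('Eve',), ('Peggy',)]

Reason: ASC vs DESC gives opposite ordering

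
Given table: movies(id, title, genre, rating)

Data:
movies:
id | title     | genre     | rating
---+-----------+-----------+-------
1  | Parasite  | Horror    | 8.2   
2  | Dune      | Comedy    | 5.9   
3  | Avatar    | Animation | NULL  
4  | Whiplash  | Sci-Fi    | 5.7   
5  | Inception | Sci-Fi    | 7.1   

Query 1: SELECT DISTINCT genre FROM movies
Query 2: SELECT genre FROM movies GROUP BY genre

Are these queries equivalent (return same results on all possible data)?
Yes, equivalent

Both queries return: [('Animation',), ('Comedy',), ('Horror',), ('Sci-Fi',)]

Reason: Both get unique genres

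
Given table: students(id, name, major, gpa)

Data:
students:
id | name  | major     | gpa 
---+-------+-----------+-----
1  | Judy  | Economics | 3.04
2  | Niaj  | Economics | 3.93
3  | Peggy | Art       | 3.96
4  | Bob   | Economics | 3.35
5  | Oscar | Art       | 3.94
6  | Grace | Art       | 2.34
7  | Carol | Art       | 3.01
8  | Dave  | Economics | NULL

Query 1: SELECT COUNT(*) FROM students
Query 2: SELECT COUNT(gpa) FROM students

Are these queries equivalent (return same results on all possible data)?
No, not equivalent

Query 1 returns: [(8,)]
Query 2 returns: [(7,)]

Reason: COUNT(*) includes NULLs, COUNT(column) excludes them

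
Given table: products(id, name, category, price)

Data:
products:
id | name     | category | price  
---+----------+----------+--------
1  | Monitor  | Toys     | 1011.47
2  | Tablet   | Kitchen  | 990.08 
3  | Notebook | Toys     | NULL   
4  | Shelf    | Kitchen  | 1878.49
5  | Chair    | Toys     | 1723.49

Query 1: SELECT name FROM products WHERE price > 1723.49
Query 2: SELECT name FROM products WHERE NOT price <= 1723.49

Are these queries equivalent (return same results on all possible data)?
Yes, equivalent

Both queries return: [('Shelf',)]

Reason: Both filter price > 1723.49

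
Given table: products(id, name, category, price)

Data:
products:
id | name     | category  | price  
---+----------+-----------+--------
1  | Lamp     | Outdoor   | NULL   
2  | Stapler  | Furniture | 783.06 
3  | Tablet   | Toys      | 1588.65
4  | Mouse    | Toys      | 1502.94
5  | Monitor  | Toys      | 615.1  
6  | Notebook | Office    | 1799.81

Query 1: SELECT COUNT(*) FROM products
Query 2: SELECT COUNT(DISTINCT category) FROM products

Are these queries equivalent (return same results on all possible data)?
No, not equivalent

Query 1 returns: [(6,)]
Query 2 returns: [(4,)]

Reason: COUNT(*) counts rows, COUNT(DISTINCT category) counts unique categorys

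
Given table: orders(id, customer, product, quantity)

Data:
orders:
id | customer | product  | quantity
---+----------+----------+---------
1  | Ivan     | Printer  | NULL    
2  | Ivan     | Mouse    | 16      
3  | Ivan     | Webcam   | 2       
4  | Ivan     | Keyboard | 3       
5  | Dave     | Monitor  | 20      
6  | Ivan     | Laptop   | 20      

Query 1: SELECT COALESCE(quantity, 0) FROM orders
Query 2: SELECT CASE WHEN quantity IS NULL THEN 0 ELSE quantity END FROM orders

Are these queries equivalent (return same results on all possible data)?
Yes, equivalent

Both queries return: [(0,), (2,), (3,), (16,), (20,), (20,)]

Reason: COALESCE vs CASE for NULL handling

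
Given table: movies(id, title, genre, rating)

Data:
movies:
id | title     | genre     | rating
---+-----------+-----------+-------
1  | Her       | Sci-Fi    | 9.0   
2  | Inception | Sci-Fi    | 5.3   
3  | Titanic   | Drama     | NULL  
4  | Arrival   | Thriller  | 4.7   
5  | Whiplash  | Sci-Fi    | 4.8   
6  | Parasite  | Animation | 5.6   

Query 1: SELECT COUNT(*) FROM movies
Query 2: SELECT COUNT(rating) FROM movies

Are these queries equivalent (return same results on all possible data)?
No, not equivalent

Query 1 returns: [(6,)]
Query 2 returns: [(5,)]

Reason: COUNT(*) includes NULLs, COUNT(column) excludes them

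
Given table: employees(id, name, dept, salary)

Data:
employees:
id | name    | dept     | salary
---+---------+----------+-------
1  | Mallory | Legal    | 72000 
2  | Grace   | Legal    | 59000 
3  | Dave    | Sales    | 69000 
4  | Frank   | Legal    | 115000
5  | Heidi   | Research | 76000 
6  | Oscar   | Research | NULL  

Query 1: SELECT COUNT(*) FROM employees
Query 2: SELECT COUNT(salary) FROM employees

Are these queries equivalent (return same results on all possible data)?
No, not equivalent

Query 1 returns: [(6,)]
Query 2 returns: [(5,)]

Reason: COUNT(*) includes NULLs, COUNT(column) excludes them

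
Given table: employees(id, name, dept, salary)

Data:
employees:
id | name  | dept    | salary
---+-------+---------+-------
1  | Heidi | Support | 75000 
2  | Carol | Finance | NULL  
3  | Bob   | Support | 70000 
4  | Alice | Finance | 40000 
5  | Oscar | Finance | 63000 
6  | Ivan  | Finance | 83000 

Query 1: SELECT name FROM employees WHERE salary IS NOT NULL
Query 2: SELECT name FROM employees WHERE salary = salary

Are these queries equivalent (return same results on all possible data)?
Yes, equivalent

Both queries return: [('Alice',), ('Bob',), ('Heidi',), ('Ivan',), ('Oscar',)]

Reason: IS NOT NULL vs self-equality (both exclude NULLs)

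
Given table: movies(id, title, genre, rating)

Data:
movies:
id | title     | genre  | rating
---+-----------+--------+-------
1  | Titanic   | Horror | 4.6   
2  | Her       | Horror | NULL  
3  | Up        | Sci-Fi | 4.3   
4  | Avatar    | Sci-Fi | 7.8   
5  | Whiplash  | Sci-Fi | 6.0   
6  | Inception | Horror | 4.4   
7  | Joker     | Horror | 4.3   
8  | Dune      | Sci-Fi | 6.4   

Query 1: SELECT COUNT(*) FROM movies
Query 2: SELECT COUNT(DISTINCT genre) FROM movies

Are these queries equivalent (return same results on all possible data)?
No, not equivalent

Query 1 returns: [(8,)]
Query 2 returns: [(2,)]

Reason: COUNT(*) counts rows, COUNT(DISTINCT genre) counts unique genres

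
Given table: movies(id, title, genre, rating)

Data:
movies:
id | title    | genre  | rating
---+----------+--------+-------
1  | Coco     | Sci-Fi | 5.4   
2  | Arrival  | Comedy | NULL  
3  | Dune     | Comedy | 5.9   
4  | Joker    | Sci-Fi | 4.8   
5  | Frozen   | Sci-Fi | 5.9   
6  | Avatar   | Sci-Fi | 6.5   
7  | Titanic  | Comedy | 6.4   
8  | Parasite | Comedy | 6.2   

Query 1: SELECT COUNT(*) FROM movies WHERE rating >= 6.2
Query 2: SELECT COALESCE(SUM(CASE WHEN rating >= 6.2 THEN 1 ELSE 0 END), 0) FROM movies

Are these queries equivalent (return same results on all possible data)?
Yes, equivalent

Both queries return: [(3,)]

Reason: COUNT with WHERE vs conditional SUM (COALESCE handles empty-table NULL)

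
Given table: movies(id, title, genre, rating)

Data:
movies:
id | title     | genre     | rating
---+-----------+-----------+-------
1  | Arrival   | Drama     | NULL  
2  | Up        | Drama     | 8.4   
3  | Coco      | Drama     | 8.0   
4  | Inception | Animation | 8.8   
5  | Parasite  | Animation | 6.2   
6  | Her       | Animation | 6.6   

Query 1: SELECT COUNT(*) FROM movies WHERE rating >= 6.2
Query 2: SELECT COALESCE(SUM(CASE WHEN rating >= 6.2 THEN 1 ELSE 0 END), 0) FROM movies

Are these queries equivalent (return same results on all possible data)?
Yes, equivalent

Both queries return: [(5,)]

Reason: COUNT with WHERE vs conditional SUM (COALESCE handles empty-table NULL)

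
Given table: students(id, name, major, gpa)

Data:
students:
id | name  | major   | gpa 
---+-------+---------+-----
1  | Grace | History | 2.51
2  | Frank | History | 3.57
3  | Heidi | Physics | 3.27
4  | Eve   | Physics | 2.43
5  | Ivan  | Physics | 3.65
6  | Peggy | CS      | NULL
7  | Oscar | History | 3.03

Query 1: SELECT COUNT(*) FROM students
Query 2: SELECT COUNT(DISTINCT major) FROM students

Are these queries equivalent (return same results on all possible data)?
No, not equivalent

Query 1 returns: [(7,)]
Query 2 returns: [(3,)]

Reason: COUNT(*) counts rows, COUNT(DISTINCT major) counts unique majors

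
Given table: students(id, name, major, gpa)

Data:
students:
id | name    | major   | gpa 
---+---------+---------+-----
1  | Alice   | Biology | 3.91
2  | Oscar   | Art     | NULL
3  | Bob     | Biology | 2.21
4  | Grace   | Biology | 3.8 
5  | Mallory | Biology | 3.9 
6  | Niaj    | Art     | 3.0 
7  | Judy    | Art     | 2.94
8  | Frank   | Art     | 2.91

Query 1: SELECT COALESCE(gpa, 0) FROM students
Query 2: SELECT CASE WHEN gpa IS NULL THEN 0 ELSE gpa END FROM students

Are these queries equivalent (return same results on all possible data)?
Yes, equivalent

Both queries return: [(0,), (2.21,), (2.91,), (2.94,), (3.0,), (3.8,), (3.9,), (3.91,)]

Reason: COALESCE vs CASE for NULL handling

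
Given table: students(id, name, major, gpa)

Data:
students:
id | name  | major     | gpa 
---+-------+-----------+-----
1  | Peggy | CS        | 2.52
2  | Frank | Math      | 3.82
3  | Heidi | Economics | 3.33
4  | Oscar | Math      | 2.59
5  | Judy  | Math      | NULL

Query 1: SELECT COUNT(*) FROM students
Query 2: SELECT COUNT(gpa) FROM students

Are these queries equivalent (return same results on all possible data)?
No, not equivalent

Query 1 returns: [(5,)]
Query 2 returns: [(4,)]

Reason: COUNT(*) includes NULLs, COUNT(column) excludes them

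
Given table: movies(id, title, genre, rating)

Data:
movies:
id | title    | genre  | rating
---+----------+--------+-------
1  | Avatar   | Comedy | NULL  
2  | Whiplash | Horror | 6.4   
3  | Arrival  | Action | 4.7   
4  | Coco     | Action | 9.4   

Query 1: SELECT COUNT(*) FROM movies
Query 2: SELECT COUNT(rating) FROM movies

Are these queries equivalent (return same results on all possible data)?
No, not equivalent

Query 1 returns: [(4,)]
Query 2 returns: [(3,)]

Reason: COUNT(*) includes NULLs, COUNT(column) excludes them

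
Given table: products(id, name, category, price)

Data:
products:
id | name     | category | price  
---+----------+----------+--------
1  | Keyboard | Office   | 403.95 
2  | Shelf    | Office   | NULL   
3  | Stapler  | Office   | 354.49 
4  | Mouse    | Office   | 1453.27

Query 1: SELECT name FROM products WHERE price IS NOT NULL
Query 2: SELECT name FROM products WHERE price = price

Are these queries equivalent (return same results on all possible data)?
Yes, equivalent

Both queries return: [('Keyboard',), ('Mouse',), ('Stapler',)]

Reason: IS NOT NULL vs self-equality (both exclude NULLs)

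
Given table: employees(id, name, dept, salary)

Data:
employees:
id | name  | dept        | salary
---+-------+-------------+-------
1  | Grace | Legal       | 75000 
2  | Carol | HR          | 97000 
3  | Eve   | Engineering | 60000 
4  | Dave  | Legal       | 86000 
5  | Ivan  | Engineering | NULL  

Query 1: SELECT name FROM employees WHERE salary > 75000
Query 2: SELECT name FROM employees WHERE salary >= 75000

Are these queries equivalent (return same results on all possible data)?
No, not equivalent

Query 1 returns: [('Carol',), ('Dave',)]
Query 2 returns: [('Grace',), ('Carol',), ('Dave',)]

Reason: > vs >= gives different results when salary = 75000 exists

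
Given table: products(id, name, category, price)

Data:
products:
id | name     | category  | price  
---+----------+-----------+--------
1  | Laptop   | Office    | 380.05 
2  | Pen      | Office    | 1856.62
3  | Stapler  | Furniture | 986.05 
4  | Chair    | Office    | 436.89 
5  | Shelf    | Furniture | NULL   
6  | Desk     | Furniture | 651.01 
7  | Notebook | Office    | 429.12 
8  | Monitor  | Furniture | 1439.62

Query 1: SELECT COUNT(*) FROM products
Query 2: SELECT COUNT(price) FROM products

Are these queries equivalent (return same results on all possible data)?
No, not equivalent

Query 1 returns: [(8,)]
Query 2 returns: [(7,)]

Reason: COUNT(*) includes NULLs, COUNT(column) excludes them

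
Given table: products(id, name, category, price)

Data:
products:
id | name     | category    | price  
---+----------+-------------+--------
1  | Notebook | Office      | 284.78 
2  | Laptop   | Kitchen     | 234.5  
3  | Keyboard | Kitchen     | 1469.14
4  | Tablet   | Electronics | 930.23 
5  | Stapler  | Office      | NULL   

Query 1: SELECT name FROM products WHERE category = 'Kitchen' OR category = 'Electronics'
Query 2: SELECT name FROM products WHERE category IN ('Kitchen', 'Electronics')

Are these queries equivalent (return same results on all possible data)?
Yes, equivalent

Both queries return: [('Keyboard',), ('Laptop',), ('Tablet',)]

Reason: OR vs IN are equivalent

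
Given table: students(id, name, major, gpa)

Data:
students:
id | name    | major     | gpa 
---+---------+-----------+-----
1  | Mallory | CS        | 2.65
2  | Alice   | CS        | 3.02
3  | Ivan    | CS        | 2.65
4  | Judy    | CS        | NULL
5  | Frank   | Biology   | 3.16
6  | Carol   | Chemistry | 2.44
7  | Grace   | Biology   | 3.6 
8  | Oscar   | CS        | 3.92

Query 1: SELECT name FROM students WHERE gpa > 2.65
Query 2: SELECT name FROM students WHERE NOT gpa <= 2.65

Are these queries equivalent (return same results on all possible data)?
Yes, equivalent

Both queries return: [('Alice',), ('Frank',), ('Grace',), ('Oscar',)]

Reason: Both filter gpa > 2.65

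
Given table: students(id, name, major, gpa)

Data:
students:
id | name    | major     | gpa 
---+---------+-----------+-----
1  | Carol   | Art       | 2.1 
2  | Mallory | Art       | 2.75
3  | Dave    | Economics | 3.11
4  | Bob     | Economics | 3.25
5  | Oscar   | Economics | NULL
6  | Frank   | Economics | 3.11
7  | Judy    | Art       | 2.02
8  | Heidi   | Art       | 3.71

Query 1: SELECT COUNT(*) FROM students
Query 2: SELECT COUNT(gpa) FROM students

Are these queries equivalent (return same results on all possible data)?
No, not equivalent

Query 1 returns: [(8,)]
Query 2 returns: [(7,)]

Reason: COUNT(*) includes NULLs, COUNT(column) excludes them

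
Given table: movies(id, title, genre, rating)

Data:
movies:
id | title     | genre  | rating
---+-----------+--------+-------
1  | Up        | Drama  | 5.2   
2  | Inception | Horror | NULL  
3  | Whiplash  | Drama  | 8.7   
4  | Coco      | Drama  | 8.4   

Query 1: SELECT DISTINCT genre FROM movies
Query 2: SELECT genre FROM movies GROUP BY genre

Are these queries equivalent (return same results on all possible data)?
Yes, equivalent

Both queries return: [('Drama',), ('Horror',)]

Reason: Both get unique genres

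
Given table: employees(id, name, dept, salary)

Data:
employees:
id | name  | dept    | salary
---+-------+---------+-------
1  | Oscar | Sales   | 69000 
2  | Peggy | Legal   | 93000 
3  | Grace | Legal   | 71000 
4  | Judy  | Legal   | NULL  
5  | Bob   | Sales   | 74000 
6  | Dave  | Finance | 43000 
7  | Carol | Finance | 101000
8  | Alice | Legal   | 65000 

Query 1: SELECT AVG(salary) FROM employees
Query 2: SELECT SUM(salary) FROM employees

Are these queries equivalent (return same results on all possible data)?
No, not equivalent

Query 1 returns: [(73714.28571428571,)]
Query 2 returns: [(516000,)]

Reason: AVG vs SUM give different aggregate values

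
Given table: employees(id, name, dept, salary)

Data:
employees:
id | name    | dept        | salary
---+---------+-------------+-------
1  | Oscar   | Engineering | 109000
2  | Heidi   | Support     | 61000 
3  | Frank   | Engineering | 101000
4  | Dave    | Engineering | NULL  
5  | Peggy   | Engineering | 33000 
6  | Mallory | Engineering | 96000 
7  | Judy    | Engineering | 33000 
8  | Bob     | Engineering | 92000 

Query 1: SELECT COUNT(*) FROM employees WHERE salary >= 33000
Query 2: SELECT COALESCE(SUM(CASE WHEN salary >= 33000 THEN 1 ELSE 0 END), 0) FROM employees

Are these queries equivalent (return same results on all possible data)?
Yes, equivalent

Both queries return: [(7,)]

Reason: COUNT with WHERE vs conditional SUM (COALESCE handles empty-table NULL)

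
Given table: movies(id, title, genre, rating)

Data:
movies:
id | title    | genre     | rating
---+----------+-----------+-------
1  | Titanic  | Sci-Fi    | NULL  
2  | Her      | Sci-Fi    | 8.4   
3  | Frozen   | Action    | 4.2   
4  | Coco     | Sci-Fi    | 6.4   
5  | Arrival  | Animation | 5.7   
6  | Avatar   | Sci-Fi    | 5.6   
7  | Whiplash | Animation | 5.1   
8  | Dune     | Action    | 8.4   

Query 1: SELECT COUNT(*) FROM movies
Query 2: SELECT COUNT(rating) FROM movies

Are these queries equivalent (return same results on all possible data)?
No, not equivalent

Query 1 returns: [(8,)]
Query 2 returns: [(7,)]

Reason: COUNT(*) includes NULLs, COUNT(column) excludes them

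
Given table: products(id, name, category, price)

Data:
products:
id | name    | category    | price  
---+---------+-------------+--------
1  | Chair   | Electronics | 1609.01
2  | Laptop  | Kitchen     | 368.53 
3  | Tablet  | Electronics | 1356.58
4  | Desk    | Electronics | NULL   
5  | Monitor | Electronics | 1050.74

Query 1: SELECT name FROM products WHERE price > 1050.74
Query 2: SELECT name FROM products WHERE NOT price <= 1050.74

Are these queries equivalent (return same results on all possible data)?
Yes, equivalent

Both queries return: [('Chair',), ('Tablet',)]

Reason: Both filter price > 1050.74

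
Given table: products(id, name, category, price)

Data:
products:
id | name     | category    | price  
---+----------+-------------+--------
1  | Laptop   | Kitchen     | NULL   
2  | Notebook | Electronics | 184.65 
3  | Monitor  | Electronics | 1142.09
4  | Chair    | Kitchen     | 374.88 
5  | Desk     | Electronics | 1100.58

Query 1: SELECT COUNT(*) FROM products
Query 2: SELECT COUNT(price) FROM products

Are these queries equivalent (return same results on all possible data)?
No, not equivalent

Query 1 returns: [(5,)]
Query 2 returns: [(4,)]

Reason: COUNT(*) includes NULLs, COUNT(column) excludes them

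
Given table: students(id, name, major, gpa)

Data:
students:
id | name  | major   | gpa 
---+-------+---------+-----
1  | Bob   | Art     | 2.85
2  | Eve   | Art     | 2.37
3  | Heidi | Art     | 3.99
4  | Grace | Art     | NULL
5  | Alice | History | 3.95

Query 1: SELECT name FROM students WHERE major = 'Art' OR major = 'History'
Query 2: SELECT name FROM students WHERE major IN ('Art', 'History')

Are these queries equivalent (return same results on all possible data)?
Yes, equivalent

Both queries return: [('Alice',), ('Bob',), ('Eve',), ('Grace',), ('Heidi',)]

Reason: OR vs IN are equivalent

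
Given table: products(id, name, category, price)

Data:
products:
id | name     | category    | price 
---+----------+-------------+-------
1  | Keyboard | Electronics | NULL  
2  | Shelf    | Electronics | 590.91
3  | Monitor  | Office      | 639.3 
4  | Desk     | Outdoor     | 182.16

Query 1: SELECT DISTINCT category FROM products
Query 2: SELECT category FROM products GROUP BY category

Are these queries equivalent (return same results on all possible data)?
Yes, equivalent

Both queries return: [('Electronics',), ('Office',), ('Outdoor',)]

Reason: Both get unique categorys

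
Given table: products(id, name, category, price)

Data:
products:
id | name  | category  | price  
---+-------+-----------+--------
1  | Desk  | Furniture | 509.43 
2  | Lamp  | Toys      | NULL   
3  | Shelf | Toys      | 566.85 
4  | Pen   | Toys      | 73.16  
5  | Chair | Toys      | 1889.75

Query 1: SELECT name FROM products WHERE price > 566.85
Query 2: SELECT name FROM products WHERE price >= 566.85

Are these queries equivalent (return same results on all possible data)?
No, not equivalent

Query 1 returns: [('Chair',)]
Query 2 returns: [('Shelf',), ('Chair',)]

Reason: > vs >= gives different results when price = 566.85 exists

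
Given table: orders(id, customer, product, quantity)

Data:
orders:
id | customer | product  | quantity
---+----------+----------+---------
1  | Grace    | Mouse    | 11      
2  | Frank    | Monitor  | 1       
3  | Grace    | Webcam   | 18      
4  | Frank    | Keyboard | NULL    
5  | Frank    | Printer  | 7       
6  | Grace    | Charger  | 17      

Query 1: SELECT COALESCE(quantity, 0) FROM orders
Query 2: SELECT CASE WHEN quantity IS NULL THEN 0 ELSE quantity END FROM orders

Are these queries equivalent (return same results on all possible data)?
Yes, equivalent

Both queries return: [(0,), (1,), (7,), (11,), (17,), (18,)]

Reason: COALESCE vs CASE for NULL handling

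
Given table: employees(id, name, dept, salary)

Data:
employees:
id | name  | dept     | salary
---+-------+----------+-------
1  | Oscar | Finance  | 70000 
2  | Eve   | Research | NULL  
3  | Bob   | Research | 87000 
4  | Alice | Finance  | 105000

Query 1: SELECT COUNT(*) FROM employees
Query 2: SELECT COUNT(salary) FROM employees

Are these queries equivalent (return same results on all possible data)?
No, not equivalent

Query 1 returns: [(4,)]
Query 2 returns: [(3,)]

Reason: COUNT(*) includes NULLs, COUNT(column) excludes them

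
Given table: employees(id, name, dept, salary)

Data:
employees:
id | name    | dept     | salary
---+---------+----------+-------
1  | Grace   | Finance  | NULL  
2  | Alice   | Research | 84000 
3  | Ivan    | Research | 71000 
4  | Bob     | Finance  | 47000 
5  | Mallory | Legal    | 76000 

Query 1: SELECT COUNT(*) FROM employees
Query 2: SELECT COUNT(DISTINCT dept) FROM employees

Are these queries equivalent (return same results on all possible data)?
No, not equivalent

Query 1 returns: [(5,)]
Query 2 returns: [(3,)]

Reason: COUNT(*) counts rows, COUNT(DISTINCT dept) counts unique depts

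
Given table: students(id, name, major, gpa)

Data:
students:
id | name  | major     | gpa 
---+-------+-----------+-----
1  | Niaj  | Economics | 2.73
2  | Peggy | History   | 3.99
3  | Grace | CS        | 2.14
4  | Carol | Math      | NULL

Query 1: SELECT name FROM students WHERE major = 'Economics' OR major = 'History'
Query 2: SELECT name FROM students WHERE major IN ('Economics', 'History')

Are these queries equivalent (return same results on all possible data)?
Yes, equivalent

Both queries return: [('Niaj',), ('Peggy',)]

Reason: OR vs IN are equivalent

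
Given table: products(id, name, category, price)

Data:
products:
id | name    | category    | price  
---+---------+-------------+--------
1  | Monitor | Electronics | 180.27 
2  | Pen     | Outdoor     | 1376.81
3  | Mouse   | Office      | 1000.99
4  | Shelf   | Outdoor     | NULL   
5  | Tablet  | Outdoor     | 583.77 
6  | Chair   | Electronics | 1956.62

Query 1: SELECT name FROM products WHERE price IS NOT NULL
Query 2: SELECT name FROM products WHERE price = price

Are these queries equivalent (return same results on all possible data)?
Yes, equivalent

Both queries return: [('Chair',), ('Monitor',), ('Mouse',), ('Pen',), ('Tablet',)]

Reason: IS NOT NULL vs self-equality (both exclude NULLs)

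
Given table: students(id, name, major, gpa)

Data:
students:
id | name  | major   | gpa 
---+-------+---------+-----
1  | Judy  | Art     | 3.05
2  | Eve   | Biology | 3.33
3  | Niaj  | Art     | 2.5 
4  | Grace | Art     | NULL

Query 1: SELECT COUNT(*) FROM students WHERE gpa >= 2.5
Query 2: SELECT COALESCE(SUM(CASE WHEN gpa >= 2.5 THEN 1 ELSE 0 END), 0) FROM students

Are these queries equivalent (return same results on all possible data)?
Yes, equivalent

Both queries return: [(3,)]

Reason: COUNT with WHERE vs conditional SUM (COALESCE handles empty-table NULL)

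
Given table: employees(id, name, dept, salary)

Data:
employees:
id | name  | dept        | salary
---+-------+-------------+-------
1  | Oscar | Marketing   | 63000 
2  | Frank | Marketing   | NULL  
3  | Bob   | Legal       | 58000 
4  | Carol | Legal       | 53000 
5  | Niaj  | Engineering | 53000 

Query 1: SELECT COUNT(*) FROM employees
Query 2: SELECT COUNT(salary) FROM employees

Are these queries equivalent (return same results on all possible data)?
No, not equivalent

Query 1 returns: [(5,)]
Query 2 returns: [(4,)]

Reason: COUNT(*) includes NULLs, COUNT(column) excludes them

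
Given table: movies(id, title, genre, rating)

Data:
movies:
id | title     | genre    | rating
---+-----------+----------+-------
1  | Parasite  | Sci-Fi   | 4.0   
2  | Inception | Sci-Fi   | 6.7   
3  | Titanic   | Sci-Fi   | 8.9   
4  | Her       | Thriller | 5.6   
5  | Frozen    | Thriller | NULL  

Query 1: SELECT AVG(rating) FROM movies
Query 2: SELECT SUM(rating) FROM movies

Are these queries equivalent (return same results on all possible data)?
No, not equivalent

Query 1 returns: [(6.3,)]
Query 2 returns: [(25.2,)]

Reason: AVG vs SUM give different aggregate values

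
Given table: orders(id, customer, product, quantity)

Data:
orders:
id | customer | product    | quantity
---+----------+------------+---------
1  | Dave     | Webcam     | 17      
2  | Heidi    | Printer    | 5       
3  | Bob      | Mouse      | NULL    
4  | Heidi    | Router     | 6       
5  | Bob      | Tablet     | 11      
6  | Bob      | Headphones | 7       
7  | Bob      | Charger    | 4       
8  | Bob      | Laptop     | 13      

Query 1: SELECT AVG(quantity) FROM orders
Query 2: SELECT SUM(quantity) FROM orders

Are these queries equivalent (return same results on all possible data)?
No, not equivalent

Query 1 returns: [(9.0,)]
Query 2 returns: [(63,)]

Reason: AVG vs SUM give different aggregate values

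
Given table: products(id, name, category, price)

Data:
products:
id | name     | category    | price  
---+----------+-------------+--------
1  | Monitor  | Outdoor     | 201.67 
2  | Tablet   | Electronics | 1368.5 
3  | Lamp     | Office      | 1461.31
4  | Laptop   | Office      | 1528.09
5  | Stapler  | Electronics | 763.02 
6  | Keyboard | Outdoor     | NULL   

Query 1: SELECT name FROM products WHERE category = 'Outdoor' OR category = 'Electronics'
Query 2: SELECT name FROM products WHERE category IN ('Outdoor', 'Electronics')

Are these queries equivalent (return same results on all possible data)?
Yes, equivalent

Both queries return: [('Keyboard',), ('Monitor',), ('Stapler',), ('Tablet',)]

Reason: OR vs IN are equivalent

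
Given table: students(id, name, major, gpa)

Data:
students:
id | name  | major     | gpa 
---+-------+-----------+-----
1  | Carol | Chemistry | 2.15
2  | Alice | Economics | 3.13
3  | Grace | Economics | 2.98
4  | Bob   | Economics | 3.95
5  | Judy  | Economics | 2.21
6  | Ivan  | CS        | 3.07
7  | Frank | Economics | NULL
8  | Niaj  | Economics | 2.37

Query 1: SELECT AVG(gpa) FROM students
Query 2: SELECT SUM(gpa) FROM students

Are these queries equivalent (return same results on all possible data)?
No, not equivalent

Query 1 returns: [(2.837142857142857,)]
Query 2 returns: [(19.86,)]

Reason: AVG vs SUM give different aggregate values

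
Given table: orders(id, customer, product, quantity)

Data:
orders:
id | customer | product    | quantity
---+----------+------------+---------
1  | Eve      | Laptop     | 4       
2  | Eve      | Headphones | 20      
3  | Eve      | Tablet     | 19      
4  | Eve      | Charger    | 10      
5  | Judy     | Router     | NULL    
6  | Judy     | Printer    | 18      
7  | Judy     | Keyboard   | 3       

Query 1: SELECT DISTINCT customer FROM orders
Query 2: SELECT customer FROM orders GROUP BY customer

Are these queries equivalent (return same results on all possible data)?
Yes, equivalent

Both queries return: [('Eve',), ('Judy',)]

Reason: Both get unique customers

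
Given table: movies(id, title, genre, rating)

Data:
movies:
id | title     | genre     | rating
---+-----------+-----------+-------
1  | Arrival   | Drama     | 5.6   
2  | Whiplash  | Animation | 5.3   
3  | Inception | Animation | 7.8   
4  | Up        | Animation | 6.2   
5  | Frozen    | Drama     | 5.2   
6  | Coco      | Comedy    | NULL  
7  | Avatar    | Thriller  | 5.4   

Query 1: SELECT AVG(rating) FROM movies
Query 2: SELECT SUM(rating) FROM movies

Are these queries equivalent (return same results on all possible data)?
No, not equivalent

Query 1 returns: [(5.916666666666667,)]
Query 2 returns: [(35.5,)]

Reason: AVG vs SUM give different aggregate values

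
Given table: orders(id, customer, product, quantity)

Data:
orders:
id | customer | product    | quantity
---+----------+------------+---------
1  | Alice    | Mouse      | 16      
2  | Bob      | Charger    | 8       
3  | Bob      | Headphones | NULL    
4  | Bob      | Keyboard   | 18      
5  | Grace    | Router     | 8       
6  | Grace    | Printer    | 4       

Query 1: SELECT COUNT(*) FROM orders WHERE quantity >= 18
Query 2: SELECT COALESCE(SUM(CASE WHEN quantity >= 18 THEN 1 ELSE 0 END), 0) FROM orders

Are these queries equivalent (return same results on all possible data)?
Yes, equivalent

Both queries return: [(1,)]

Reason: COUNT with WHERE vs conditional SUM (COALESCE handles empty-table NULL)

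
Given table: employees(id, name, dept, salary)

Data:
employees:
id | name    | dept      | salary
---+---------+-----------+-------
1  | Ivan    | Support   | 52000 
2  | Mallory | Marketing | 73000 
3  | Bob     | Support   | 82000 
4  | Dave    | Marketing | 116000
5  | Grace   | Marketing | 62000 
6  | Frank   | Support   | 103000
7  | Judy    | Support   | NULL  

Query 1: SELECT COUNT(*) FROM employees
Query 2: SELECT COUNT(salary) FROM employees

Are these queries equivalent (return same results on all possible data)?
No, not equivalent

Query 1 returns: [(7,)]
Query 2 returns: [(6,)]

Reason: COUNT(*) includes NULLs, COUNT(column) excludes them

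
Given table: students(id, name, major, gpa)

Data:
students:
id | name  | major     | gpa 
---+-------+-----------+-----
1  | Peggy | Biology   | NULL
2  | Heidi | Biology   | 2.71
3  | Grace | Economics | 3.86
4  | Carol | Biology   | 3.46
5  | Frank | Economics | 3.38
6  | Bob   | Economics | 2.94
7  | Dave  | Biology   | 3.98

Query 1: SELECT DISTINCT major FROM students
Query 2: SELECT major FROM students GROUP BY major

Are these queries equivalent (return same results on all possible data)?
Yes, equivalent

Both queries return: [('Biology',), ('Economics',)]

Reason: Both get unique majors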